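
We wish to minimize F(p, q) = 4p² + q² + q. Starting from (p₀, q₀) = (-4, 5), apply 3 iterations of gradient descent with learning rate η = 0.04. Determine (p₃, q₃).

(-1.257728, 3.782784)

∇F = (8p, 2q + 1)
Step 1: at (-4, 5), ∇F = (-32, 11) → (-4, 5) − 0.04·(-32, 11) = (-2.72, 4.56)
Step 2: at (-2.72, 4.56), ∇F = (-21.76, 10.12) → (-2.72, 4.56) − 0.04·(-21.76, 10.12) = (-1.8496, 4.1552)
Step 3: at (-1.8496, 4.1552), ∇F = (-14.7968, 9.3104) → (-1.8496, 4.1552) − 0.04·(-14.7968, 9.3104) = (-1.257728, 3.782784)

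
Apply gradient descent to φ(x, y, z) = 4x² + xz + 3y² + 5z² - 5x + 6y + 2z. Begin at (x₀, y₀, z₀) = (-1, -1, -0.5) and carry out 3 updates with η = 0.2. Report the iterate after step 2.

∇φ = (8x + z - 5, 6y + 6, x + 10z + 2)
Step 1: at (-1, -1, -0.5), ∇φ = (-13.5, 0, -4) → (-1, -1, -0.5) − 0.2·(-13.5, 0, -4) = (1.7, -1, 0.3)
Step 2: at (1.7, -1, 0.3), ∇φ = (8.9, 0, 6.7) → (1.7, -1, 0.3) − 0.2·(8.9, 0, 6.7) = (-0.08, -1, -1.04)

(-0.08, -1, -1.04)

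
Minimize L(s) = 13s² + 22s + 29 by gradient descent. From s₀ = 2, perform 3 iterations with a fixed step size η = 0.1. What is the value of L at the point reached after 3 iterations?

1786.462208

L′(s) = 26s + 22
s₁ = 2 − 0.1·74 = -5.4
s₂ = -5.4 − 0.1·(-118.4) = 6.44
s₃ = 6.44 − 0.1·189.44 = -12.504
L(-12.504) = 1786.462208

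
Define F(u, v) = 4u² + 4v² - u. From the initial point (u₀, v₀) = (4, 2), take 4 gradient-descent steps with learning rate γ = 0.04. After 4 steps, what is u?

∇F = (8u - 1, 8v)
Step 1: at (4, 2), ∇F = (31, 16) → (4, 2) − 0.04·(31, 16) = (2.76, 1.36)
Step 2: at (2.76, 1.36), ∇F = (21.08, 10.88) → (2.76, 1.36) − 0.04·(21.08, 10.88) = (1.9168, 0.9248)
Step 3: at (1.9168, 0.9248), ∇F = (14.3344, 7.3984) → (1.9168, 0.9248) − 0.04·(14.3344, 7.3984) = (1.343424, 0.628864)
Step 4: at (1.343424, 0.628864), ∇F = (9.747392, 5.030912) → (1.343424, 0.628864) − 0.04·(9.747392, 5.030912) = (0.95352832, 0.42762752)
u = 0.95352832

0.95352832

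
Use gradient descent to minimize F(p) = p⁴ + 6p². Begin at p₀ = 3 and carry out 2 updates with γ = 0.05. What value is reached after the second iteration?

F′(p) = 4p³ + 12p
p₁ = 3 − 0.05·144 = -4.2
p₂ = -4.2 − 0.05·(-346.752) = 13.1376

13.1376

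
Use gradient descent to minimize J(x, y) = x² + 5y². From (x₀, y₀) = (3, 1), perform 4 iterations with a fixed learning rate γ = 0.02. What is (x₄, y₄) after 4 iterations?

(2.54803968, 0.4096)

∇J = (2x, 10y)
Step 1: at (3, 1), ∇J = (6, 10) → (3, 1) − 0.02·(6, 10) = (2.88, 0.8)
Step 2: at (2.88, 0.8), ∇J = (5.76, 8) → (2.88, 0.8) − 0.02·(5.76, 8) = (2.7648, 0.64)
Step 3: at (2.7648, 0.64), ∇J = (5.5296, 6.4) → (2.7648, 0.64) − 0.02·(5.5296, 6.4) = (2.654208, 0.512)
Step 4: at (2.654208, 0.512), ∇J = (5.308416, 5.12) → (2.654208, 0.512) − 0.02·(5.308416, 5.12) = (2.54803968, 0.4096)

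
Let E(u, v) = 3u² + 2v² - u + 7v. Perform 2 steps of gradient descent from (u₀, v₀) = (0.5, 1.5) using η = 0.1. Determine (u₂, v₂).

(0.22, -0.58)

∇E = (6u - 1, 4v + 7)
(u₁, v₁) = (0.5, 1.5) − 0.1·(2, 13) = (0.3, 0.2)
(u₂, v₂) = (0.3, 0.2) − 0.1·(0.8, 7.8) = (0.22, -0.58)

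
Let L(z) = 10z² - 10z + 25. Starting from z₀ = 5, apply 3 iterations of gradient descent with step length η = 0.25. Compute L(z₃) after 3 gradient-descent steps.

829462.5

L′(z) = 20z - 10
z₁ = 5 − 0.25·90 = -17.5
z₂ = -17.5 − 0.25·(-360) = 72.5
z₃ = 72.5 − 0.25·1440 = -287.5
L(-287.5) = 829462.5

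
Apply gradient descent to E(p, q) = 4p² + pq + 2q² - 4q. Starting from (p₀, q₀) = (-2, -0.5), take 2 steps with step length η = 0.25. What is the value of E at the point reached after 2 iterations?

22.392578125

∇E = (8p + q, p + 4q - 4)
(p₁, q₁) = (-2, -0.5) − 0.25·(-16.5, -8) = (2.125, 1.5)
(p₂, q₂) = (2.125, 1.5) − 0.25·(18.5, 4.125) = (-2.5, 0.46875)
E(-2.5, 0.46875) = 22.392578125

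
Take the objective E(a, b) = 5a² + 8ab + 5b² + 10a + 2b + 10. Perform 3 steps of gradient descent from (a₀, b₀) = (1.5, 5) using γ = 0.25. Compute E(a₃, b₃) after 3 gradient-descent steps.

∇E = (10a + 8b + 10, 8a + 10b + 2)
Step 1: at (1.5, 5), ∇E = (65, 64) → (1.5, 5) − 0.25·(65, 64) = (-14.75, -11)
Step 2: at (-14.75, -11), ∇E = (-225.5, -226) → (-14.75, -11) − 0.25·(-225.5, -226) = (41.625, 45.5)
Step 3: at (41.625, 45.5), ∇E = (790.25, 790) → (41.625, 45.5) − 0.25·(790.25, 790) = (-155.9375, -152)
E(-155.9375, -152) = 424869.14453125

424869.14453125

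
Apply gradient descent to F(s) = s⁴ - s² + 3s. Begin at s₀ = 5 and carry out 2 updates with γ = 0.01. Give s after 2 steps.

F′(s) = 4s³ - 2s + 3
Step 1: F′(5) = 493; s₁ = 5 − 0.01·493 = 0.07
Step 2: F′(0.07) = 2.861372; s₂ = 0.07 − 0.01·2.861372 = 0.04138628

0.04138628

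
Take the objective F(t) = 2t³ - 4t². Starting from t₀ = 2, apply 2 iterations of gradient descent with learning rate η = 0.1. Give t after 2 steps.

F′(t) = 6t² - 8t
t₁ = 2 − 0.1·8 = 1.2
t₂ = 1.2 − 0.1·(-0.96) = 1.296

1.296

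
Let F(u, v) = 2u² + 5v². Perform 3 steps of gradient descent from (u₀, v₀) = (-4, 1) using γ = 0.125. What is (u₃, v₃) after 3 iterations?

∇F = (4u, 10v)
(u₁, v₁) = (-4, 1) − 0.125·(-16, 10) = (-2, -0.25)
(u₂, v₂) = (-2, -0.25) − 0.125·(-8, -2.5) = (-1, 0.0625)
(u₃, v₃) = (-1, 0.0625) − 0.125·(-4, 0.625) = (-0.5, -0.015625)

(-0.5, -0.015625)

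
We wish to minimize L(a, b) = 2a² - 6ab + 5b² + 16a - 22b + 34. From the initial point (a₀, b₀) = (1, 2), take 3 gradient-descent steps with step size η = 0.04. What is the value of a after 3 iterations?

∇L = (4a - 6b + 16, -6a + 10b - 22)
Step 1: at (1, 2), ∇L = (8, -8) → (1, 2) − 0.04·(8, -8) = (0.68, 2.32)
Step 2: at (0.68, 2.32), ∇L = (4.8, -2.88) → (0.68, 2.32) − 0.04·(4.8, -2.88) = (0.488, 2.4352)
Step 3: at (0.488, 2.4352), ∇L = (3.3408, -0.576) → (0.488, 2.4352) − 0.04·(3.3408, -0.576) = (0.354368, 2.45824)
a = 0.354368

0.354368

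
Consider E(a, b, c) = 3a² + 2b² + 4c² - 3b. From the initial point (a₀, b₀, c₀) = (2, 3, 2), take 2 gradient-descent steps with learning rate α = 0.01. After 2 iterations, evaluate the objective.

28.3059088

∇E = (6a, 4b - 3, 8c)
(a₁, b₁, c₁) = (2, 3, 2) − 0.01·(12, 9, 16) = (1.88, 2.91, 1.84)
(a₂, b₂, c₂) = (1.88, 2.91, 1.84) − 0.01·(11.28, 8.64, 14.72) = (1.7672, 2.8236, 1.6928)
E(1.7672, 2.8236, 1.6928) = 28.3059088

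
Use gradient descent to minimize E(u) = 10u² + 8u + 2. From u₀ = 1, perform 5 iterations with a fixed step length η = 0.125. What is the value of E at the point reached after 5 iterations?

1130.634765625

E′(u) = 20u + 8
Step 1: E′(1) = 28; u₁ = 1 − 0.125·28 = -2.5
Step 2: E′(-2.5) = -42; u₂ = -2.5 − 0.125·(-42) = 2.75
Step 3: E′(2.75) = 63; u₃ = 2.75 − 0.125·63 = -5.125
Step 4: E′(-5.125) = -94.5; u₄ = -5.125 − 0.125·(-94.5) = 6.6875
Step 5: E′(6.6875) = 141.75; u₅ = 6.6875 − 0.125·141.75 = -11.03125
E(-11.03125) = 1130.634765625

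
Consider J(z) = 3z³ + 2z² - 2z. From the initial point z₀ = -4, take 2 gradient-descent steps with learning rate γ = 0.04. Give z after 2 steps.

J′(z) = 9z² + 4z - 2
Step 1: J′(-4) = 126; z₁ = -4 − 0.04·126 = -9.04
Step 2: J′(-9.04) = 697.3344; z₂ = -9.04 − 0.04·697.3344 = -36.933376

-36.933376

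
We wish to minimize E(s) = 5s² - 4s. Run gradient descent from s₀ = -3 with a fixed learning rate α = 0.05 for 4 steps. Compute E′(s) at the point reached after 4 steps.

E′(s) = 10s - 4
s₁ = -3 − 0.05·(-34) = -1.3
s₂ = -1.3 − 0.05·(-17) = -0.45
s₃ = -0.45 − 0.05·(-8.5) = -0.025
s₄ = -0.025 − 0.05·(-4.25) = 0.1875
E′(s) at (0.1875) = -2.125

-2.125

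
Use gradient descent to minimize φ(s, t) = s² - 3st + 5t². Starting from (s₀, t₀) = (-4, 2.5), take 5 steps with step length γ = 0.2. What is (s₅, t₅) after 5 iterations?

∇φ = (2s - 3t, -3s + 10t)
(s₁, t₁) = (-4, 2.5) − 0.2·(-15.5, 37) = (-0.9, -4.9)
(s₂, t₂) = (-0.9, -4.9) − 0.2·(12.9, -46.3) = (-3.48, 4.36)
(s₃, t₃) = (-3.48, 4.36) − 0.2·(-20.04, 54.04) = (0.528, -6.448)
(s₄, t₄) = (0.528, -6.448) − 0.2·(20.4, -66.064) = (-3.552, 6.7648)
(s₅, t₅) = (-3.552, 6.7648) − 0.2·(-27.3984, 78.304) = (1.92768, -8.896)

(1.92768, -8.896)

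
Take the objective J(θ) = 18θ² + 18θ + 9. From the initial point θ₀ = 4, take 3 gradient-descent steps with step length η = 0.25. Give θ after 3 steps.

-2304.5

J′(θ) = 36θ + 18
θ₁ = 4 − 0.25·162 = -36.5
θ₂ = -36.5 − 0.25·(-1296) = 287.5
θ₃ = 287.5 − 0.25·10368 = -2304.5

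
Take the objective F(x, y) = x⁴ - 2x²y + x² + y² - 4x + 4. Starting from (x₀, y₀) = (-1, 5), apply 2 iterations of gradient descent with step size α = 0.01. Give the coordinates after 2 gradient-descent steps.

(-1.20124, 4.8458)

∇F = (4x³ - 4xy + 2x - 4, -2x² + 2y)
(x₁, y₁) = (-1, 5) − 0.01·(10, 8) = (-1.1, 4.92)
(x₂, y₂) = (-1.1, 4.92) − 0.01·(10.124, 7.42) = (-1.20124, 4.8458)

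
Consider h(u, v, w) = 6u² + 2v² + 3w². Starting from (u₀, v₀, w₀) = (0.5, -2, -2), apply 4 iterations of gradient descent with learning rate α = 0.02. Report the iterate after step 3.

(0.219488, -1.557376, -1.362944)

∇h = (12u, 4v, 6w)
Step 1: at (0.5, -2, -2), ∇h = (6, -8, -12) → (0.5, -2, -2) − 0.02·(6, -8, -12) = (0.38, -1.84, -1.76)
Step 2: at (0.38, -1.84, -1.76), ∇h = (4.56, -7.36, -10.56) → (0.38, -1.84, -1.76) − 0.02·(4.56, -7.36, -10.56) = (0.2888, -1.6928, -1.5488)
Step 3: at (0.2888, -1.6928, -1.5488), ∇h = (3.4656, -6.7712, -9.2928) → (0.2888, -1.6928, -1.5488) − 0.02·(3.4656, -6.7712, -9.2928) = (0.219488, -1.557376, -1.362944)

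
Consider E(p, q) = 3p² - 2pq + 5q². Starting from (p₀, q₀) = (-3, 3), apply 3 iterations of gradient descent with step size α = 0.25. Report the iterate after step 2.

∇E = (6p - 2q, -2p + 10q)
(p₁, q₁) = (-3, 3) − 0.25·(-24, 36) = (3, -6)
(p₂, q₂) = (3, -6) − 0.25·(30, -66) = (-4.5, 10.5)

(-4.5, 10.5)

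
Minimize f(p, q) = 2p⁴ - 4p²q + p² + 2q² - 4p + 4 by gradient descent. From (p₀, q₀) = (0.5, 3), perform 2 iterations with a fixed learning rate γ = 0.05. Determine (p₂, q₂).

(1.7648, 2.248)

∇f = (8p³ - 8pq + 2p - 4, -4p² + 4q)
Step 1: at (0.5, 3), ∇f = (-14, 11) → (0.5, 3) − 0.05·(-14, 11) = (1.2, 2.45)
Step 2: at (1.2, 2.45), ∇f = (-11.296, 4.04) → (1.2, 2.45) − 0.05·(-11.296, 4.04) = (1.7648, 2.248)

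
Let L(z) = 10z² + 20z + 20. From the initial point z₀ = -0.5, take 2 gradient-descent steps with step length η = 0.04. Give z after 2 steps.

L′(z) = 20z + 20
z₁ = -0.5 − 0.04·10 = -0.9
z₂ = -0.9 − 0.04·2 = -0.98

-0.98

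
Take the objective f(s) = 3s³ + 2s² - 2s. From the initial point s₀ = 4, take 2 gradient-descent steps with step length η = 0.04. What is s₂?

f′(s) = 9s² + 4s - 2
s₁ = 4 − 0.04·158 = -2.32
s₂ = -2.32 − 0.04·37.1616 = -3.806464

-3.806464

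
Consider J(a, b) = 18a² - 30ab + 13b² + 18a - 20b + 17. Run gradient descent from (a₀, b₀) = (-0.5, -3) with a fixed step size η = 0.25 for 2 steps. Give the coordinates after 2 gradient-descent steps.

∇J = (36a - 30b + 18, -30a + 26b - 20)
Step 1: at (-0.5, -3), ∇J = (90, -83) → (-0.5, -3) − 0.25·(90, -83) = (-23, 17.75)
Step 2: at (-23, 17.75), ∇J = (-1342.5, 1131.5) → (-23, 17.75) − 0.25·(-1342.5, 1131.5) = (312.625, -265.125)

(312.625, -265.125)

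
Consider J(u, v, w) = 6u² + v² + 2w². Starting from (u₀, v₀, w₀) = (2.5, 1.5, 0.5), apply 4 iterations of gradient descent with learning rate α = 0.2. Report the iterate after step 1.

(-3.5, 0.9, 0.1)

∇J = (12u, 2v, 4w)
Step 1: at (2.5, 1.5, 0.5), ∇J = (30, 3, 2) → (2.5, 1.5, 0.5) − 0.2·(30, 3, 2) = (-3.5, 0.9, 0.1)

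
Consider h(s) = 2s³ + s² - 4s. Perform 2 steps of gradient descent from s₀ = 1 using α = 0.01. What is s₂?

0.925504

h′(s) = 6s² + 2s - 4
Step 1: h′(1) = 4; s₁ = 1 − 0.01·4 = 0.96
Step 2: h′(0.96) = 3.4496; s₂ = 0.96 − 0.01·3.4496 = 0.925504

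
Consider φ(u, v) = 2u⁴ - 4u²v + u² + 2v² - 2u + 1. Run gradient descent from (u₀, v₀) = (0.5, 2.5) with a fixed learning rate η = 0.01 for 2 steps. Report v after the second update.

2.328

∇φ = (8u³ - 8uv + 2u - 2, -4u² + 4v)
(u₁, v₁) = (0.5, 2.5) − 0.01·(-10, 9) = (0.6, 2.41)
(u₂, v₂) = (0.6, 2.41) − 0.01·(-10.64, 8.2) = (0.7064, 2.328)
v = 2.328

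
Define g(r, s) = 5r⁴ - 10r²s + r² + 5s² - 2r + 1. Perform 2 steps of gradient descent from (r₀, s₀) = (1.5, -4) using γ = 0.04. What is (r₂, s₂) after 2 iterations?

(178.0502912, 13.69264)

∇g = (20r³ - 20rs + 2r - 2, -10r² + 10s)
(r₁, s₁) = (1.5, -4) − 0.04·(188.5, -62.5) = (-6.04, -1.5)
(r₂, s₂) = (-6.04, -1.5) − 0.04·(-4602.25728, -379.816) = (178.0502912, 13.69264)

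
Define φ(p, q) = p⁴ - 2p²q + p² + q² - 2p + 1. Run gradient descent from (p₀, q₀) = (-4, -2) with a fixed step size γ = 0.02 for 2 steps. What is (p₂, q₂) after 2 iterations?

∇φ = (4p³ - 4pq + 2p - 2, -2p² + 2q)
(p₁, q₁) = (-4, -2) − 0.02·(-298, -36) = (1.96, -1.28)
(p₂, q₂) = (1.96, -1.28) − 0.02·(42.073344, -10.2432) = (1.11853312, -1.075136)

(1.11853312, -1.075136)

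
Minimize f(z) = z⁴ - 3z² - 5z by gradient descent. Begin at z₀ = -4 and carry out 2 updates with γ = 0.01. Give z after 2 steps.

f′(z) = 4z³ - 6z - 5
Step 1: f′(-4) = -237; z₁ = -4 − 0.01·(-237) = -1.63
Step 2: f′(-1.63) = -12.542988; z₂ = -1.63 − 0.01·(-12.542988) = -1.50457012

-1.50457012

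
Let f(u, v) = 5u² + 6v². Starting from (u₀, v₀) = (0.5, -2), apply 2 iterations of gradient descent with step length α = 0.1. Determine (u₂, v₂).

∇f = (10u, 12v)
Step 1: at (0.5, -2), ∇f = (5, -24) → (0.5, -2) − 0.1·(5, -24) = (0, 0.4)
Step 2: at (0, 0.4), ∇f = (0, 4.8) → (0, 0.4) − 0.1·(0, 4.8) = (0, -0.08)

(0, -0.08)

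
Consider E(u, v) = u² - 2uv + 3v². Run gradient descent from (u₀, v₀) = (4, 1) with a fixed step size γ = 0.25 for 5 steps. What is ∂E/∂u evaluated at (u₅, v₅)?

0.5

∇E = (2u - 2v, -2u + 6v)
Step 1: at (4, 1), ∇E = (6, -2) → (4, 1) − 0.25·(6, -2) = (2.5, 1.5)
Step 2: at (2.5, 1.5), ∇E = (2, 4) → (2.5, 1.5) − 0.25·(2, 4) = (2, 0.5)
Step 3: at (2, 0.5), ∇E = (3, -1) → (2, 0.5) − 0.25·(3, -1) = (1.25, 0.75)
Step 4: at (1.25, 0.75), ∇E = (1, 2) → (1.25, 0.75) − 0.25·(1, 2) = (1, 0.25)
Step 5: at (1, 0.25), ∇E = (1.5, -0.5) → (1, 0.25) − 0.25·(1.5, -0.5) = (0.625, 0.375)
∂E/∂u at (0.625, 0.375) = 0.5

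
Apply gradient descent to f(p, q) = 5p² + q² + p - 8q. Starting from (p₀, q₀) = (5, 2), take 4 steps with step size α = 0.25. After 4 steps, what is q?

∇f = (10p + 1, 2q - 8)
(p₁, q₁) = (5, 2) − 0.25·(51, -4) = (-7.75, 3)
(p₂, q₂) = (-7.75, 3) − 0.25·(-76.5, -2) = (11.375, 3.5)
(p₃, q₃) = (11.375, 3.5) − 0.25·(114.75, -1) = (-17.3125, 3.75)
(p₄, q₄) = (-17.3125, 3.75) − 0.25·(-172.125, -0.5) = (25.71875, 3.875)
q = 3.875

3.875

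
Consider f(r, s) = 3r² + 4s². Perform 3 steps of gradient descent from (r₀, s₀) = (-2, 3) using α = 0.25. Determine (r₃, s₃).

∇f = (6r, 8s)
Step 1: at (-2, 3), ∇f = (-12, 24) → (-2, 3) − 0.25·(-12, 24) = (1, -3)
Step 2: at (1, -3), ∇f = (6, -24) → (1, -3) − 0.25·(6, -24) = (-0.5, 3)
Step 3: at (-0.5, 3), ∇f = (-3, 24) → (-0.5, 3) − 0.25·(-3, 24) = (0.25, -3)

(0.25, -3)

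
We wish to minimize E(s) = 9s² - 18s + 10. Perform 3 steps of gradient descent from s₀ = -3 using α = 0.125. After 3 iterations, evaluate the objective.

E′(s) = 18s - 18
s₁ = -3 − 0.125·(-72) = 6
s₂ = 6 − 0.125·90 = -5.25
s₃ = -5.25 − 0.125·(-112.5) = 8.8125
E(8.8125) = 550.31640625

550.31640625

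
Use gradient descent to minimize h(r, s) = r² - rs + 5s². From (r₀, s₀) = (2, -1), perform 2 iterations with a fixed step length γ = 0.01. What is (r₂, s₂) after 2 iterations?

∇h = (2r - s, -r + 10s)
(r₁, s₁) = (2, -1) − 0.01·(5, -12) = (1.95, -0.88)
(r₂, s₂) = (1.95, -0.88) − 0.01·(4.78, -10.75) = (1.9022, -0.7725)

(1.9022, -0.7725)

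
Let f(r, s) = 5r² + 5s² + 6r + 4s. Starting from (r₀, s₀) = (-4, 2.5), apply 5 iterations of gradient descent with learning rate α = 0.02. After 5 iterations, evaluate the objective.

8.12131211264

∇f = (10r + 6, 10s + 4)
Step 1: at (-4, 2.5), ∇f = (-34, 29) → (-4, 2.5) − 0.02·(-34, 29) = (-3.32, 1.92)
Step 2: at (-3.32, 1.92), ∇f = (-27.2, 23.2) → (-3.32, 1.92) − 0.02·(-27.2, 23.2) = (-2.776, 1.456)
Step 3: at (-2.776, 1.456), ∇f = (-21.76, 18.56) → (-2.776, 1.456) − 0.02·(-21.76, 18.56) = (-2.3408, 1.0848)
Step 4: at (-2.3408, 1.0848), ∇f = (-17.408, 14.848) → (-2.3408, 1.0848) − 0.02·(-17.408, 14.848) = (-1.99264, 0.78784)
Step 5: at (-1.99264, 0.78784), ∇f = (-13.9264, 11.8784) → (-1.99264, 0.78784) − 0.02·(-13.9264, 11.8784) = (-1.714112, 0.550272)
f(-1.714112, 0.550272) = 8.12131211264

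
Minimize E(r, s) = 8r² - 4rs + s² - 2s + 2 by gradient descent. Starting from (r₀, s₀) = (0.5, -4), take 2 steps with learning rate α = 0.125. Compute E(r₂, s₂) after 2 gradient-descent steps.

∇E = (16r - 4s, -4r + 2s - 2)
Step 1: at (0.5, -4), ∇E = (24, -12) → (0.5, -4) − 0.125·(24, -12) = (-2.5, -2.5)
Step 2: at (-2.5, -2.5), ∇E = (-30, 3) → (-2.5, -2.5) − 0.125·(-30, 3) = (1.25, -2.875)
E(1.25, -2.875) = 42.890625

42.890625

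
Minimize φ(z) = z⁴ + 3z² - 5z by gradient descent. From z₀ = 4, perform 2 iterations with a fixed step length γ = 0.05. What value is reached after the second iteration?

178.796875

φ′(z) = 4z³ + 6z - 5
Step 1: φ′(4) = 275; z₁ = 4 − 0.05·275 = -9.75
Step 2: φ′(-9.75) = -3770.9375; z₂ = -9.75 − 0.05·(-3770.9375) = 178.796875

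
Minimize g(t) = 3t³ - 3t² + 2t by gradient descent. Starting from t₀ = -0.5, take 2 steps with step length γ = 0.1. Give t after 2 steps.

g′(t) = 9t² - 6t + 2
t₁ = -0.5 − 0.1·7.25 = -1.225
t₂ = -1.225 − 0.1·22.855625 = -3.5105625

-3.5105625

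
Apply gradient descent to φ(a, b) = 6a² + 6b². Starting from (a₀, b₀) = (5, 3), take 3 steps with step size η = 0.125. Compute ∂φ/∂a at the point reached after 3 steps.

∇φ = (12a, 12b)
Step 1: at (5, 3), ∇φ = (60, 36) → (5, 3) − 0.125·(60, 36) = (-2.5, -1.5)
Step 2: at (-2.5, -1.5), ∇φ = (-30, -18) → (-2.5, -1.5) − 0.125·(-30, -18) = (1.25, 0.75)
Step 3: at (1.25, 0.75), ∇φ = (15, 9) → (1.25, 0.75) − 0.125·(15, 9) = (-0.625, -0.375)
∂φ/∂a at (-0.625, -0.375) = -7.5

-7.5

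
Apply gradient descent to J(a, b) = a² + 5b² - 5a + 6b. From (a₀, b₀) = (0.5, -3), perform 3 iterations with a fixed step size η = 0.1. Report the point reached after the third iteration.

(1.476, -0.6)

∇J = (2a - 5, 10b + 6)
Step 1: at (0.5, -3), ∇J = (-4, -24) → (0.5, -3) − 0.1·(-4, -24) = (0.9, -0.6)
Step 2: at (0.9, -0.6), ∇J = (-3.2, 0) → (0.9, -0.6) − 0.1·(-3.2, 0) = (1.22, -0.6)
Step 3: at (1.22, -0.6), ∇J = (-2.56, 0) → (1.22, -0.6) − 0.1·(-2.56, 0) = (1.476, -0.6)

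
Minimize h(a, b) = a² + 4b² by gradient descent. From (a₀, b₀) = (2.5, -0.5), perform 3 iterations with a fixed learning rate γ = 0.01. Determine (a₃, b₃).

(2.35298, -0.389344)

∇h = (2a, 8b)
Step 1: at (2.5, -0.5), ∇h = (5, -4) → (2.5, -0.5) − 0.01·(5, -4) = (2.45, -0.46)
Step 2: at (2.45, -0.46), ∇h = (4.9, -3.68) → (2.45, -0.46) − 0.01·(4.9, -3.68) = (2.401, -0.4232)
Step 3: at (2.401, -0.4232), ∇h = (4.802, -3.3856) → (2.401, -0.4232) − 0.01·(4.802, -3.3856) = (2.35298, -0.389344)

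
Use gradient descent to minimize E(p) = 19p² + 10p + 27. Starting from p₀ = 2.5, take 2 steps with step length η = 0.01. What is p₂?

0.799

E′(p) = 38p + 10
p₁ = 2.5 − 0.01·105 = 1.45
p₂ = 1.45 − 0.01·65.1 = 0.799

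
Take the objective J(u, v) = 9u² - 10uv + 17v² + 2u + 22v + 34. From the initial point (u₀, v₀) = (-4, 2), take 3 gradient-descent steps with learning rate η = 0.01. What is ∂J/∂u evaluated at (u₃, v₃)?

∇J = (18u - 10v + 2, -10u + 34v + 22)
Step 1: at (-4, 2), ∇J = (-90, 130) → (-4, 2) − 0.01·(-90, 130) = (-3.1, 0.7)
Step 2: at (-3.1, 0.7), ∇J = (-60.8, 76.8) → (-3.1, 0.7) − 0.01·(-60.8, 76.8) = (-2.492, -0.068)
Step 3: at (-2.492, -0.068), ∇J = (-42.176, 44.608) → (-2.492, -0.068) − 0.01·(-42.176, 44.608) = (-2.07024, -0.51408)
∂J/∂u at (-2.07024, -0.51408) = -30.12352

-30.12352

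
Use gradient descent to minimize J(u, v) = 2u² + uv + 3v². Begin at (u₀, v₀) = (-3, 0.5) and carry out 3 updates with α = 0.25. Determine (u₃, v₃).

(0.0546875, 0.140625)

∇J = (4u + v, u + 6v)
(u₁, v₁) = (-3, 0.5) − 0.25·(-11.5, 0) = (-0.125, 0.5)
(u₂, v₂) = (-0.125, 0.5) − 0.25·(0, 2.875) = (-0.125, -0.21875)
(u₃, v₃) = (-0.125, -0.21875) − 0.25·(-0.71875, -1.4375) = (0.0546875, 0.140625)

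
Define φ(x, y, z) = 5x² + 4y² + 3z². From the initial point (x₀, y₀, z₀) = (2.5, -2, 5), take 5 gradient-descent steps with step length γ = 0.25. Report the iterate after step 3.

(-8.4375, 2, -0.625)

∇φ = (10x, 8y, 6z)
(x₁, y₁, z₁) = (2.5, -2, 5) − 0.25·(25, -16, 30) = (-3.75, 2, -2.5)
(x₂, y₂, z₂) = (-3.75, 2, -2.5) − 0.25·(-37.5, 16, -15) = (5.625, -2, 1.25)
(x₃, y₃, z₃) = (5.625, -2, 1.25) − 0.25·(56.25, -16, 7.5) = (-8.4375, 2, -0.625)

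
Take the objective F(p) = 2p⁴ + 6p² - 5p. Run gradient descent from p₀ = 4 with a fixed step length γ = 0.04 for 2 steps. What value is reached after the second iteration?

F′(p) = 8p³ + 12p - 5
Step 1: F′(4) = 555; p₁ = 4 − 0.04·555 = -18.2
Step 2: F′(-18.2) = -48451.944; p₂ = -18.2 − 0.04·(-48451.944) = 1919.87776

1919.87776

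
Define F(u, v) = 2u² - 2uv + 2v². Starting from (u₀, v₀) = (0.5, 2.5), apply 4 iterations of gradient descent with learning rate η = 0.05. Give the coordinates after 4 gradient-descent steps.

(0.74405, 1.22425)

∇F = (4u - 2v, -2u + 4v)
(u₁, v₁) = (0.5, 2.5) − 0.05·(-3, 9) = (0.65, 2.05)
(u₂, v₂) = (0.65, 2.05) − 0.05·(-1.5, 6.9) = (0.725, 1.705)
(u₃, v₃) = (0.725, 1.705) − 0.05·(-0.51, 5.37) = (0.7505, 1.4365)
(u₄, v₄) = (0.7505, 1.4365) − 0.05·(0.129, 4.245) = (0.74405, 1.22425)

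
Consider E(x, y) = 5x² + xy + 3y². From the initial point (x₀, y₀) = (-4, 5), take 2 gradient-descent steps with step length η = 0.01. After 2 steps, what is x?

-3.3324

∇E = (10x + y, x + 6y)
(x₁, y₁) = (-4, 5) − 0.01·(-35, 26) = (-3.65, 4.74)
(x₂, y₂) = (-3.65, 4.74) − 0.01·(-31.76, 24.79) = (-3.3324, 4.4921)
x = -3.3324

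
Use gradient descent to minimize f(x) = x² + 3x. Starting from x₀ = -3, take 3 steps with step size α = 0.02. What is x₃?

-2.827104

f′(x) = 2x + 3
Step 1: f′(-3) = -3; x₁ = -3 − 0.02·(-3) = -2.94
Step 2: f′(-2.94) = -2.88; x₂ = -2.94 − 0.02·(-2.88) = -2.8824
Step 3: f′(-2.8824) = -2.7648; x₃ = -2.8824 − 0.02·(-2.7648) = -2.827104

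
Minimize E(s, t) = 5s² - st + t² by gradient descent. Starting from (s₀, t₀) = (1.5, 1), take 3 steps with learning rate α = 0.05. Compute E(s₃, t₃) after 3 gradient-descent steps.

0.85537467578125

∇E = (10s - t, -s + 2t)
Step 1: at (1.5, 1), ∇E = (14, 0.5) → (1.5, 1) − 0.05·(14, 0.5) = (0.8, 0.975)
Step 2: at (0.8, 0.975), ∇E = (7.025, 1.15) → (0.8, 0.975) − 0.05·(7.025, 1.15) = (0.44875, 0.9175)
Step 3: at (0.44875, 0.9175), ∇E = (3.57, 1.38625) → (0.44875, 0.9175) − 0.05·(3.57, 1.38625) = (0.27025, 0.8481875)
E(0.27025, 0.8481875) = 0.85537467578125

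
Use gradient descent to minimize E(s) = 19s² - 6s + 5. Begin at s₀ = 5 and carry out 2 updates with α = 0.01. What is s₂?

E′(s) = 38s - 6
s₁ = 5 − 0.01·184 = 3.16
s₂ = 3.16 − 0.01·114.08 = 2.0192

2.0192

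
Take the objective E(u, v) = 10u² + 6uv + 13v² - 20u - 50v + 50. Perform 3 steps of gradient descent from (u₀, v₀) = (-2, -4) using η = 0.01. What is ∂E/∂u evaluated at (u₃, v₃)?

-25.954944

∇E = (20u + 6v - 20, 6u + 26v - 50)
Step 1: at (-2, -4), ∇E = (-84, -166) → (-2, -4) − 0.01·(-84, -166) = (-1.16, -2.34)
Step 2: at (-1.16, -2.34), ∇E = (-57.24, -117.8) → (-1.16, -2.34) − 0.01·(-57.24, -117.8) = (-0.5876, -1.162)
Step 3: at (-0.5876, -1.162), ∇E = (-38.724, -83.7376) → (-0.5876, -1.162) − 0.01·(-38.724, -83.7376) = (-0.20036, -0.324624)
∂E/∂u at (-0.20036, -0.324624) = -25.954944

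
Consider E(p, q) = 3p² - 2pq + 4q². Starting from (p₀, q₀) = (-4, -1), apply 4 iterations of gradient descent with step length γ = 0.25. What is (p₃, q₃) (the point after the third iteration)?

∇E = (6p - 2q, -2p + 8q)
Step 1: at (-4, -1), ∇E = (-22, 0) → (-4, -1) − 0.25·(-22, 0) = (1.5, -1)
Step 2: at (1.5, -1), ∇E = (11, -11) → (1.5, -1) − 0.25·(11, -11) = (-1.25, 1.75)
Step 3: at (-1.25, 1.75), ∇E = (-11, 16.5) → (-1.25, 1.75) − 0.25·(-11, 16.5) = (1.5, -2.375)

(1.5, -2.375)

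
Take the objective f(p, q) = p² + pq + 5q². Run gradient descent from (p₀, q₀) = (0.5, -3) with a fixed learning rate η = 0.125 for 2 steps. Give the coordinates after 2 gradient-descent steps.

∇f = (2p + q, p + 10q)
(p₁, q₁) = (0.5, -3) − 0.125·(-2, -29.5) = (0.75, 0.6875)
(p₂, q₂) = (0.75, 0.6875) − 0.125·(2.1875, 7.625) = (0.4765625, -0.265625)

(0.4765625, -0.265625)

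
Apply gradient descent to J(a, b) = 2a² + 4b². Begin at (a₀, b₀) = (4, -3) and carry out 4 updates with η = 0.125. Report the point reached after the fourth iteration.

∇J = (4a, 8b)
Step 1: at (4, -3), ∇J = (16, -24) → (4, -3) − 0.125·(16, -24) = (2, 0)
Step 2: at (2, 0), ∇J = (8, 0) → (2, 0) − 0.125·(8, 0) = (1, 0)
Step 3: at (1, 0), ∇J = (4, 0) → (1, 0) − 0.125·(4, 0) = (0.5, 0)
Step 4: at (0.5, 0), ∇J = (2, 0) → (0.5, 0) − 0.125·(2, 0) = (0.25, 0)

(0.25, 0)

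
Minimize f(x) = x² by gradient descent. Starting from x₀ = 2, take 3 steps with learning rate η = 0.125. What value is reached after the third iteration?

f′(x) = 2x
x₁ = 2 − 0.125·4 = 1.5
x₂ = 1.5 − 0.125·3 = 1.125
x₃ = 1.125 − 0.125·2.25 = 0.84375

0.84375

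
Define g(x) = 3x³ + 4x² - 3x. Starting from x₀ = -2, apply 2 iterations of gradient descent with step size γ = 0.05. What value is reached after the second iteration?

-5.215125

g′(x) = 9x² + 8x - 3
Step 1: g′(-2) = 17; x₁ = -2 − 0.05·17 = -2.85
Step 2: g′(-2.85) = 47.3025; x₂ = -2.85 − 0.05·47.3025 = -5.215125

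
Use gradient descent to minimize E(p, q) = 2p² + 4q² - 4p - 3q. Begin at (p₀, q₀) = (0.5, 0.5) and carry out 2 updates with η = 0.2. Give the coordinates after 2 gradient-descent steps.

∇E = (4p - 4, 8q - 3)
(p₁, q₁) = (0.5, 0.5) − 0.2·(-2, 1) = (0.9, 0.3)
(p₂, q₂) = (0.9, 0.3) − 0.2·(-0.4, -0.6) = (0.98, 0.42)

(0.98, 0.42)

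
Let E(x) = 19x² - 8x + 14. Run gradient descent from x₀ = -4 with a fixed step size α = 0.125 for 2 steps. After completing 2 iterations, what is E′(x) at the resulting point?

-2250

E′(x) = 38x - 8
Step 1: E′(-4) = -160; x₁ = -4 − 0.125·(-160) = 16
Step 2: E′(16) = 600; x₂ = 16 − 0.125·600 = -59
E′(x) at (-59) = -2250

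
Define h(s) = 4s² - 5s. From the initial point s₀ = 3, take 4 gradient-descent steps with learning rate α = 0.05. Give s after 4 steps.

h′(s) = 8s - 5
Step 1: h′(3) = 19; s₁ = 3 − 0.05·19 = 2.05
Step 2: h′(2.05) = 11.4; s₂ = 2.05 − 0.05·11.4 = 1.48
Step 3: h′(1.48) = 6.84; s₃ = 1.48 − 0.05·6.84 = 1.138
Step 4: h′(1.138) = 4.104; s₄ = 1.138 − 0.05·4.104 = 0.9328

0.9328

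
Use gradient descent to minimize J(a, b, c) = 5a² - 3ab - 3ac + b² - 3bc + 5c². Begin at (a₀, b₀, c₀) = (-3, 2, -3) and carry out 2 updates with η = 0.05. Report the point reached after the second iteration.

∇J = (10a - 3b - 3c, -3a + 2b - 3c, -3a - 3b + 10c)
Step 1: at (-3, 2, -3), ∇J = (-27, 22, -27) → (-3, 2, -3) − 0.05·(-27, 22, -27) = (-1.65, 0.9, -1.65)
Step 2: at (-1.65, 0.9, -1.65), ∇J = (-14.25, 11.7, -14.25) → (-1.65, 0.9, -1.65) − 0.05·(-14.25, 11.7, -14.25) = (-0.9375, 0.315, -0.9375)

(-0.9375, 0.315, -0.9375)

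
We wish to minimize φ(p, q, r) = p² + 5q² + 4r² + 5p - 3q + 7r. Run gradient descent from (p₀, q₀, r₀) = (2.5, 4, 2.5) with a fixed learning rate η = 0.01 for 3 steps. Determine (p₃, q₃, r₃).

(2.20596, 2.9973, 1.753072)

∇φ = (2p + 5, 10q - 3, 8r + 7)
(p₁, q₁, r₁) = (2.5, 4, 2.5) − 0.01·(10, 37, 27) = (2.4, 3.63, 2.23)
(p₂, q₂, r₂) = (2.4, 3.63, 2.23) − 0.01·(9.8, 33.3, 24.84) = (2.302, 3.297, 1.9816)
(p₃, q₃, r₃) = (2.302, 3.297, 1.9816) − 0.01·(9.604, 29.97, 22.8528) = (2.20596, 2.9973, 1.753072)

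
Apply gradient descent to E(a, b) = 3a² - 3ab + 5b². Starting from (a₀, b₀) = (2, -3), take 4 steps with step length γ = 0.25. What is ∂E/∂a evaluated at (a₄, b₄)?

∇E = (6a - 3b, -3a + 10b)
(a₁, b₁) = (2, -3) − 0.25·(21, -36) = (-3.25, 6)
(a₂, b₂) = (-3.25, 6) − 0.25·(-37.5, 69.75) = (6.125, -11.4375)
(a₃, b₃) = (6.125, -11.4375) − 0.25·(71.0625, -132.75) = (-11.640625, 21.75)
(a₄, b₄) = (-11.640625, 21.75) − 0.25·(-135.09375, 252.421875) = (22.1328125, -41.35546875)
∂E/∂a at (22.1328125, -41.35546875) = 256.86328125

256.86328125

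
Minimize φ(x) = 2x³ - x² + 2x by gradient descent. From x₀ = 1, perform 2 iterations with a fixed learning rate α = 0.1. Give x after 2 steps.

φ′(x) = 6x² - 2x + 2
x₁ = 1 − 0.1·6 = 0.4
x₂ = 0.4 − 0.1·2.16 = 0.184

0.184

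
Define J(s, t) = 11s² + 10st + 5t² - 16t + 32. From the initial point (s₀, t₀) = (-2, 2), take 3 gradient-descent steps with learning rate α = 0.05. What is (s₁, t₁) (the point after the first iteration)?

∇J = (22s + 10t, 10s + 10t - 16)
Step 1: at (-2, 2), ∇J = (-24, -16) → (-2, 2) − 0.05·(-24, -16) = (-0.8, 2.8)

(-0.8, 2.8)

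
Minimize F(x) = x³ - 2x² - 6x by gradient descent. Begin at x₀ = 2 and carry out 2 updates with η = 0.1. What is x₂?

F′(x) = 3x² - 4x - 6
x₁ = 2 − 0.1·(-2) = 2.2
x₂ = 2.2 − 0.1·(-0.28) = 2.228

2.228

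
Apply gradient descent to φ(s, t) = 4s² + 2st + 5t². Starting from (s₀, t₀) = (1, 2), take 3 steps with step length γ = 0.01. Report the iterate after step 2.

∇φ = (8s + 2t, 2s + 10t)
(s₁, t₁) = (1, 2) − 0.01·(12, 22) = (0.88, 1.78)
(s₂, t₂) = (0.88, 1.78) − 0.01·(10.6, 19.56) = (0.774, 1.5844)

(0.774, 1.5844)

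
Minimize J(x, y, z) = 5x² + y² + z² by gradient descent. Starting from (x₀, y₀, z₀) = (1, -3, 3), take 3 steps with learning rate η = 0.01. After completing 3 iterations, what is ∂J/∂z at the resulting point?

∇J = (10x, 2y, 2z)
(x₁, y₁, z₁) = (1, -3, 3) − 0.01·(10, -6, 6) = (0.9, -2.94, 2.94)
(x₂, y₂, z₂) = (0.9, -2.94, 2.94) − 0.01·(9, -5.88, 5.88) = (0.81, -2.8812, 2.8812)
(x₃, y₃, z₃) = (0.81, -2.8812, 2.8812) − 0.01·(8.1, -5.7624, 5.7624) = (0.729, -2.823576, 2.823576)
∂J/∂z at (0.729, -2.823576, 2.823576) = 5.647152

5.647152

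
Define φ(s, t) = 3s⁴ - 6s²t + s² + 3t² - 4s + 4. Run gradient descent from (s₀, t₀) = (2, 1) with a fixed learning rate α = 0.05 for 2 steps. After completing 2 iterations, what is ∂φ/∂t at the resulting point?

10.38167424

∇φ = (12s³ - 12st + 2s - 4, -6s² + 6t)
Step 1: at (2, 1), ∇φ = (72, -18) → (2, 1) − 0.05·(72, -18) = (-1.6, 1.9)
Step 2: at (-1.6, 1.9), ∇φ = (-19.872, -3.96) → (-1.6, 1.9) − 0.05·(-19.872, -3.96) = (-0.6064, 2.098)
∂φ/∂t at (-0.6064, 2.098) = 10.38167424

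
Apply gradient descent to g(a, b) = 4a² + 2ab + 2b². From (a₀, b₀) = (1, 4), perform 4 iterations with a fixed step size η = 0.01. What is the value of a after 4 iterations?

0.45245648

∇g = (8a + 2b, 2a + 4b)
Step 1: at (1, 4), ∇g = (16, 18) → (1, 4) − 0.01·(16, 18) = (0.84, 3.82)
Step 2: at (0.84, 3.82), ∇g = (14.36, 16.96) → (0.84, 3.82) − 0.01·(14.36, 16.96) = (0.6964, 3.6504)
Step 3: at (0.6964, 3.6504), ∇g = (12.872, 15.9944) → (0.6964, 3.6504) − 0.01·(12.872, 15.9944) = (0.56768, 3.490456)
Step 4: at (0.56768, 3.490456), ∇g = (11.522352, 15.097184) → (0.56768, 3.490456) − 0.01·(11.522352, 15.097184) = (0.45245648, 3.33948416)
a = 0.45245648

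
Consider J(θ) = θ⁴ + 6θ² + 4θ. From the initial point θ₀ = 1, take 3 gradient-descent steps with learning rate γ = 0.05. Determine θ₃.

J′(θ) = 4θ³ + 12θ + 4
Step 1: J′(1) = 20; θ₁ = 1 − 0.05·20 = 0
Step 2: J′(0) = 4; θ₂ = 0 − 0.05·4 = -0.2
Step 3: J′(-0.2) = 1.568; θ₃ = -0.2 − 0.05·1.568 = -0.2784

-0.2784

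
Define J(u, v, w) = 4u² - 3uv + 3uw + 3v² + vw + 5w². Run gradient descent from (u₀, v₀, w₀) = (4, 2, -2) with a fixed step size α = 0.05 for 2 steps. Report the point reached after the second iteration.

(2.37, 2.005, -1.405)

∇J = (8u - 3v + 3w, -3u + 6v + w, 3u + v + 10w)
Step 1: at (4, 2, -2), ∇J = (20, -2, -6) → (4, 2, -2) − 0.05·(20, -2, -6) = (3, 2.1, -1.7)
Step 2: at (3, 2.1, -1.7), ∇J = (12.6, 1.9, -5.9) → (3, 2.1, -1.7) − 0.05·(12.6, 1.9, -5.9) = (2.37, 2.005, -1.405)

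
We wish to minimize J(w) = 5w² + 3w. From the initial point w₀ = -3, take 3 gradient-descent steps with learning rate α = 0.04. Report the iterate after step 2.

-1.272

J′(w) = 10w + 3
Step 1: J′(-3) = -27; w₁ = -3 − 0.04·(-27) = -1.92
Step 2: J′(-1.92) = -16.2; w₂ = -1.92 − 0.04·(-16.2) = -1.272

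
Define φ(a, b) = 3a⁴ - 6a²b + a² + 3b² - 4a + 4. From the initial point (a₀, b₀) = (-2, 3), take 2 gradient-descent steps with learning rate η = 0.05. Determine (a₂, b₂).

∇φ = (12a³ - 12ab + 2a - 4, -6a² + 6b)
(a₁, b₁) = (-2, 3) − 0.05·(-32, -6) = (-0.4, 3.3)
(a₂, b₂) = (-0.4, 3.3) − 0.05·(10.272, 18.84) = (-0.9136, 2.358)

(-0.9136, 2.358)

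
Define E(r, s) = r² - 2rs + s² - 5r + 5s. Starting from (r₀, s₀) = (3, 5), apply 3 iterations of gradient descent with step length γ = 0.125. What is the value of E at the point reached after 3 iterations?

-5.93359375

∇E = (2r - 2s - 5, -2r + 2s + 5)
(r₁, s₁) = (3, 5) − 0.125·(-9, 9) = (4.125, 3.875)
(r₂, s₂) = (4.125, 3.875) − 0.125·(-4.5, 4.5) = (4.6875, 3.3125)
(r₃, s₃) = (4.6875, 3.3125) − 0.125·(-2.25, 2.25) = (4.96875, 3.03125)
E(4.96875, 3.03125) = -5.93359375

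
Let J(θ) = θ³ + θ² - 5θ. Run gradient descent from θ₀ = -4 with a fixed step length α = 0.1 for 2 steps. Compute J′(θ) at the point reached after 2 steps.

J′(θ) = 3θ² + 2θ - 5
Step 1: J′(-4) = 35; θ₁ = -4 − 0.1·35 = -7.5
Step 2: J′(-7.5) = 148.75; θ₂ = -7.5 − 0.1·148.75 = -22.375
J′(θ) at (-22.375) = 1452.171875

1452.171875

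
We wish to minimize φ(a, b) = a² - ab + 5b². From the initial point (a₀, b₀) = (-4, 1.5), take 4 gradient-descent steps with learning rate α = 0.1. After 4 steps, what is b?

-0.20145

∇φ = (2a - b, -a + 10b)
(a₁, b₁) = (-4, 1.5) − 0.1·(-9.5, 19) = (-3.05, -0.4)
(a₂, b₂) = (-3.05, -0.4) − 0.1·(-5.7, -0.95) = (-2.48, -0.305)
(a₃, b₃) = (-2.48, -0.305) − 0.1·(-4.655, -0.57) = (-2.0145, -0.248)
(a₄, b₄) = (-2.0145, -0.248) − 0.1·(-3.781, -0.4655) = (-1.6364, -0.20145)
b = -0.20145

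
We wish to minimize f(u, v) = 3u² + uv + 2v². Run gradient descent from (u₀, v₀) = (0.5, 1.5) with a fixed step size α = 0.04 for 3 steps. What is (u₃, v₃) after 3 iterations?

∇f = (6u + v, u + 4v)
(u₁, v₁) = (0.5, 1.5) − 0.04·(4.5, 6.5) = (0.32, 1.24)
(u₂, v₂) = (0.32, 1.24) − 0.04·(3.16, 5.28) = (0.1936, 1.0288)
(u₃, v₃) = (0.1936, 1.0288) − 0.04·(2.1904, 4.3088) = (0.105984, 0.856448)

(0.105984, 0.856448)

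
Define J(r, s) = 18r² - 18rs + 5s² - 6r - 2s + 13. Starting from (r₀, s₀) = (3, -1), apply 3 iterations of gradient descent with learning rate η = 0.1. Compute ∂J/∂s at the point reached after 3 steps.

∇J = (36r - 18s - 6, -18r + 10s - 2)
Step 1: at (3, -1), ∇J = (120, -66) → (3, -1) − 0.1·(120, -66) = (-9, 5.6)
Step 2: at (-9, 5.6), ∇J = (-430.8, 216) → (-9, 5.6) − 0.1·(-430.8, 216) = (34.08, -16)
Step 3: at (34.08, -16), ∇J = (1508.88, -775.44) → (34.08, -16) − 0.1·(1508.88, -775.44) = (-116.808, 61.544)
∂J/∂s at (-116.808, 61.544) = 2715.984

2715.984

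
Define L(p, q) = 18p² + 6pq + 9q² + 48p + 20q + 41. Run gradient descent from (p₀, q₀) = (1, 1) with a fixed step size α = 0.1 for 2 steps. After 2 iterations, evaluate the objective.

7746.9872

∇L = (36p + 6q + 48, 6p + 18q + 20)
Step 1: at (1, 1), ∇L = (90, 44) → (1, 1) − 0.1·(90, 44) = (-8, -3.4)
Step 2: at (-8, -3.4), ∇L = (-260.4, -89.2) → (-8, -3.4) − 0.1·(-260.4, -89.2) = (18.04, 5.52)
L(18.04, 5.52) = 7746.9872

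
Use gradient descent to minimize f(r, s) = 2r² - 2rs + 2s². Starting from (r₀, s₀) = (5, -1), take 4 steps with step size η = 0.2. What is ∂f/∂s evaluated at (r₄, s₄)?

0.4896

∇f = (4r - 2s, -2r + 4s)
(r₁, s₁) = (5, -1) − 0.2·(22, -14) = (0.6, 1.8)
(r₂, s₂) = (0.6, 1.8) − 0.2·(-1.2, 6) = (0.84, 0.6)
(r₃, s₃) = (0.84, 0.6) − 0.2·(2.16, 0.72) = (0.408, 0.456)
(r₄, s₄) = (0.408, 0.456) − 0.2·(0.72, 1.008) = (0.264, 0.2544)
∂f/∂s at (0.264, 0.2544) = 0.4896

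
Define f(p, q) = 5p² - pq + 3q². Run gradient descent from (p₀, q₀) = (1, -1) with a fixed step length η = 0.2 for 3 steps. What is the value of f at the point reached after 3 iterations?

9.76896

∇f = (10p - q, -p + 6q)
(p₁, q₁) = (1, -1) − 0.2·(11, -7) = (-1.2, 0.4)
(p₂, q₂) = (-1.2, 0.4) − 0.2·(-12.4, 3.6) = (1.28, -0.32)
(p₃, q₃) = (1.28, -0.32) − 0.2·(13.12, -3.2) = (-1.344, 0.32)
f(-1.344, 0.32) = 9.76896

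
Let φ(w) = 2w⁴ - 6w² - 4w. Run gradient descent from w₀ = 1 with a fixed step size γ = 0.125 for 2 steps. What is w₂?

-2.5

φ′(w) = 8w³ - 12w - 4
Step 1: φ′(1) = -8; w₁ = 1 − 0.125·(-8) = 2
Step 2: φ′(2) = 36; w₂ = 2 − 0.125·36 = -2.5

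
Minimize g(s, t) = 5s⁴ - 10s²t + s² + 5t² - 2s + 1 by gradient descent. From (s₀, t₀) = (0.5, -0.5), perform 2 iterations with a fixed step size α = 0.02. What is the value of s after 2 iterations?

∇g = (20s³ - 20st + 2s - 2, -10s² + 10t)
Step 1: at (0.5, -0.5), ∇g = (6.5, -7.5) → (0.5, -0.5) − 0.02·(6.5, -7.5) = (0.37, -0.35)
Step 2: at (0.37, -0.35), ∇g = (2.34306, -4.869) → (0.37, -0.35) − 0.02·(2.34306, -4.869) = (0.3231388, -0.25262)
s = 0.3231388

0.3231388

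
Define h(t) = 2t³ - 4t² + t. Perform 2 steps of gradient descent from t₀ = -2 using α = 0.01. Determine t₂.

-2.961286

h′(t) = 6t² - 8t + 1
Step 1: h′(-2) = 41; t₁ = -2 − 0.01·41 = -2.41
Step 2: h′(-2.41) = 55.1286; t₂ = -2.41 − 0.01·55.1286 = -2.961286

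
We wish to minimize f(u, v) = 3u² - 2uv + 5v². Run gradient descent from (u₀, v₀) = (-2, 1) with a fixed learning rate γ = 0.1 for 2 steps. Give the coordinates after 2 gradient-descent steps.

(-0.32, -0.12)

∇f = (6u - 2v, -2u + 10v)
(u₁, v₁) = (-2, 1) − 0.1·(-14, 14) = (-0.6, -0.4)
(u₂, v₂) = (-0.6, -0.4) − 0.1·(-2.8, -2.8) = (-0.32, -0.12)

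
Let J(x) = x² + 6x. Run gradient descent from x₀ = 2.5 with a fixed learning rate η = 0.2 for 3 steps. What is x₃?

J′(x) = 2x + 6
x₁ = 2.5 − 0.2·11 = 0.3
x₂ = 0.3 − 0.2·6.6 = -1.02
x₃ = -1.02 − 0.2·3.96 = -1.812

-1.812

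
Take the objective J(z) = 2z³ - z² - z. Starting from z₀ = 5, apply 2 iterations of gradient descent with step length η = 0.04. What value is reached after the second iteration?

-0.640064

J′(z) = 6z² - 2z - 1
z₁ = 5 − 0.04·139 = -0.56
z₂ = -0.56 − 0.04·2.0016 = -0.640064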